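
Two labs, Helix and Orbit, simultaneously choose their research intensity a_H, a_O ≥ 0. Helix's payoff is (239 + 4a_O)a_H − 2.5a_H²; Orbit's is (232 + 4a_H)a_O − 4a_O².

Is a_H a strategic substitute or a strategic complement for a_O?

strategic complements

Expanding Helix's payoff: 239a_H + 4a_Oa_H − 2.5a_H².
∂π/∂a_H = 239 + 4a_O − 5a_H = 0, so a_H = 47.8 + 0.8a_O.
The best-response slope da_H/da_O = 0.8 > 0: the reaction function is upward-sloping, so the choices are strategic complements.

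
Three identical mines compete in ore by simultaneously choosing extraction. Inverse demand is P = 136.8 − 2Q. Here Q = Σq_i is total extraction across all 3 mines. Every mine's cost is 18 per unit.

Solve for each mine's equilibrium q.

A representative mine's profit is π_i = q_i(136.8 − 2Q) − 18q_i, with Q = q_i + Σ_{j≠i} q_j.
First-order condition: 118.8 − 4q_i − 2Σ_{j≠i} q_j = 0.
With identical mines, set every q_j = q: then 118.8 − 4q − 4q = 0, i.e. q = 118.8/8 = 14.85.

14.85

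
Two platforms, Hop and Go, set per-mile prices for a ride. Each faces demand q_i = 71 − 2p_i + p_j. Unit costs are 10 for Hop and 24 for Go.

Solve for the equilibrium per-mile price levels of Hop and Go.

Hop's profit: π = (p_{Hop} − 10)(71 − 2p_{Hop} + p_{Go}).
∂π/∂p_{Hop} = 91 − 4p_{Hop} + p_{Go} = 0 ⇒ p_{Hop} = 22.75 + 0.25p_{Go}.
Similarly p_{Go} = 29.75 + 0.25p_{Hop}.
Substituting the second reaction function into the first: p_{Hop} = 22.75 + 0.25(29.75 + 0.25p_{Hop}), which gives 0.9375p_{Hop} = 30.1875 ⇒ p_{Hop} = 32.2.
Then p_{Go} = 29.75 + 0.25·32.2 = 37.8.

32.2, 37.8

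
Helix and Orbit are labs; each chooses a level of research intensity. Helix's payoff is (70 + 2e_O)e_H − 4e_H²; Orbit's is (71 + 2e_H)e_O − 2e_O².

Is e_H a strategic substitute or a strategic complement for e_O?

Expanding Helix's payoff: 70e_H + 2e_Oe_H − 4e_H².
∂π/∂e_H = 70 + 2e_O − 8e_H = 0, so e_H = 8.75 + 0.25e_O.
The best-response slope de_H/de_O = 0.25 > 0: the reaction function is upward-sloping, so the choices are strategic complements.

strategic complements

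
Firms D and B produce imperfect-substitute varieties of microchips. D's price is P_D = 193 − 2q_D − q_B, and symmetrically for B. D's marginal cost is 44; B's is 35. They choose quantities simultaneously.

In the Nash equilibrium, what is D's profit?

Firm D's profit: π = q_D(193 − 2q_D − q_B) − 44q_D.
∂π/∂q_D = 149 − 4q_D − q_B = 0 ⇒ q_D = 37.25 − 0.25q_B.
Similarly q_B = 39.5 − 0.25q_D.
Plugging q_B into D's best response: q_D = 37.25 − 0.25(39.5 − 0.25q_D) ⇒ 0.9375q_D = 27.375, so q_D = 29.2.
Then q_B = 39.5 − 0.25·29.2 = 32.2.
P_D = 193 − 2·29.2 − 32.2 = 102.4.
Profit = (102.4 − 44)·29.2 = 1705.28.

1705.28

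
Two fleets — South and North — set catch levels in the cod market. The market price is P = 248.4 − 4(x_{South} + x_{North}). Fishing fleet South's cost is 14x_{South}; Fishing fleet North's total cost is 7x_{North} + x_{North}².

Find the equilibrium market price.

100.15

Fishing fleet South's profit: π = x_{South}(248.4 − 4(x_{South} + x_{North})) − 14x_{South}.
∂π/∂x_{South} = 234.4 − 8x_{South} − 4x_{North} = 0, so x_{South} = 29.3 − 0.5x_{North}.
For North: ∂π/∂x_{North} = 241.4 − 10x_{North} − 4x_{South} = 0 ⇒ x_{North} = 24.14 − 0.4x_{South}.
Substituting the second reaction function into the first: x_{South} = 29.3 − 0.5(24.14 − 0.4x_{South}), which gives 0.8x_{South} = 17.23 ⇒ x_{South} = 21.5375.
Then x_{North} = 24.14 − 0.4·21.5375 = 15.525.
Equilibrium price: P = 248.4 − 4·37.0625 = 100.15.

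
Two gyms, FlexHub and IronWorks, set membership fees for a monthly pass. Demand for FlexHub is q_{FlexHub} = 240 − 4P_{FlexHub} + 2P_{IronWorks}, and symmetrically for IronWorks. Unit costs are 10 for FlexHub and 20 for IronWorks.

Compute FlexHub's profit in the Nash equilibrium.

FlexHub's profit: π = (P_{FlexHub} − 10)(240 − 4P_{FlexHub} + 2P_{IronWorks}).
∂π/∂P_{FlexHub} = 280 − 8P_{FlexHub} + 2P_{IronWorks} = 0 ⇒ P_{FlexHub} = 35 + 0.25P_{IronWorks}.
Similarly P_{IronWorks} = 40 + 0.25P_{FlexHub}.
Solving the two reaction functions simultaneously: (1 − (0.25)(0.25))P_{FlexHub} = 35 + 0.25·40, so 0.9375P_{FlexHub} = 45 and P_{FlexHub} = 48.
Then P_{IronWorks} = 40 + 0.25·48 = 52.
q_{FlexHub} = 240 − 4·48 + 2·52 = 152.
Profit = (48 − 10)·152 = 5776.

5776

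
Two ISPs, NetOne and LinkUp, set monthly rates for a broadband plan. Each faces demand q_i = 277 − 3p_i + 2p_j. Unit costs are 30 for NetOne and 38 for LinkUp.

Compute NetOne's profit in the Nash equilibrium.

NetOne's profit: π = (p_{NetOne} − 30)(277 − 3p_{NetOne} + 2p_{LinkUp}).
∂π/∂p_{NetOne} = 367 − 6p_{NetOne} + 2p_{LinkUp} = 0 ⇒ p_{NetOne} = 367/6 + (1/3)p_{LinkUp}.
Similarly p_{LinkUp} = 391/6 + (1/3)p_{NetOne}.
Plugging p_{LinkUp} into NetOne's best response: p_{NetOne} = 367/6 + (1/3)(391/6 + (1/3)p_{NetOne}) ⇒ (8/9)p_{NetOne} = 746/9, so p_{NetOne} = 93.25.
Then p_{LinkUp} = 391/6 + (1/3)·93.25 = 96.25.
q_{NetOne} = 277 − 3·93.25 + 2·96.25 = 189.75.
Profit = (93.25 − 30)·189.75 = 12001.6875.

12001.6875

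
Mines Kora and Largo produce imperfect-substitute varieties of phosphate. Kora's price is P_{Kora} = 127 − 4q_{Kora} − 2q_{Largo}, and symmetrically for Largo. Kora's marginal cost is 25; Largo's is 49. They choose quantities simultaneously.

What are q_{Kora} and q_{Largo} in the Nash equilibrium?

Mine Kora's profit: π = q_{Kora}(127 − 4q_{Kora} − 2q_{Largo}) − 25q_{Kora}.
∂π/∂q_{Kora} = 102 − 8q_{Kora} − 2q_{Largo} = 0 ⇒ q_{Kora} = 12.75 − 0.25q_{Largo}.
Similarly q_{Largo} = 9.75 − 0.25q_{Kora}.
Solving the two reaction functions simultaneously: (1 − (−0.25)(−0.25))q_{Kora} = 12.75 − 0.25·9.75, so 0.9375q_{Kora} = 10.3125 and q_{Kora} = 11.
Then q_{Largo} = 9.75 − 0.25·11 = 7.

11, 7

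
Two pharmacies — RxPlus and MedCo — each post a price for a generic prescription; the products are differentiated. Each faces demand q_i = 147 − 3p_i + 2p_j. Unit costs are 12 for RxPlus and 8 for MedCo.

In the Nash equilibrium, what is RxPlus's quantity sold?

RxPlus's profit: π = (p_{RxPlus} − 12)(147 − 3p_{RxPlus} + 2p_{MedCo}).
∂π/∂p_{RxPlus} = 183 − 6p_{RxPlus} + 2p_{MedCo} = 0 ⇒ p_{RxPlus} = 30.5 + (1/3)p_{MedCo}.
Similarly p_{MedCo} = 28.5 + (1/3)p_{RxPlus}.
Plugging p_{MedCo} into RxPlus's best response: p_{RxPlus} = 30.5 + (1/3)(28.5 + (1/3)p_{RxPlus}) ⇒ (8/9)p_{RxPlus} = 40, so p_{RxPlus} = 45.
Then p_{MedCo} = 28.5 + (1/3)·45 = 43.5.
q_{RxPlus} = 147 − 3·45 + 2·43.5 = 99.

99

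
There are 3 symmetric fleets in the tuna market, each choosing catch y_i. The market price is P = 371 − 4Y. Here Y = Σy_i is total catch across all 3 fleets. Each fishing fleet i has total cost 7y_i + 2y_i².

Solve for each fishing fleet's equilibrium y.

18.2

A representative fishing fleet's profit is π_i = y_i(371 − 4Y) − 7y_i − 2y_i², with Y = y_i + Σ_{j≠i} y_j.
First-order condition: 364 − 12y_i − 4Σ_{j≠i} y_j = 0.
In a symmetric equilibrium every fishing fleet chooses the same y, so Σ_{j≠i} y_j = 2y. The condition becomes 364 − 20y = 0, giving y = 364/20 = 18.2.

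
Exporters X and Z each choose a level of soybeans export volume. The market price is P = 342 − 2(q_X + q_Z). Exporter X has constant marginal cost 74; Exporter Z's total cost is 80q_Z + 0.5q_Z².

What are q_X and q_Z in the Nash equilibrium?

Exporter X's profit: π = q_X(342 − 2(q_X + q_Z)) − 74q_X.
∂π/∂q_X = 268 − 4q_X − 2q_Z = 0, so q_X = 67 − 0.5q_Z.
For Z: ∂π/∂q_Z = 262 − 5q_Z − 2q_X = 0 ⇒ q_Z = 52.4 − 0.4q_X.
Substituting the second reaction function into the first: q_X = 67 − 0.5(52.4 − 0.4q_X), which gives 0.8q_X = 40.8 ⇒ q_X = 51.
Then q_Z = 52.4 − 0.4·51 = 32.

51, 32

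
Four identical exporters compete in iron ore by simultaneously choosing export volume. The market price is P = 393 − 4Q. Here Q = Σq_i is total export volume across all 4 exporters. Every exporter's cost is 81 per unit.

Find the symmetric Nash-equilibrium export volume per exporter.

15.6

A representative exporter's profit is π_i = q_i(393 − 4Q) − 81q_i, with Q = q_i + Σ_{j≠i} q_j.
First-order condition: 312 − 8q_i − 4Σ_{j≠i} q_j = 0.
With identical exporters, set every q_j = q: then 312 − 8q − 12q = 0, i.e. q = 312/20 = 15.6.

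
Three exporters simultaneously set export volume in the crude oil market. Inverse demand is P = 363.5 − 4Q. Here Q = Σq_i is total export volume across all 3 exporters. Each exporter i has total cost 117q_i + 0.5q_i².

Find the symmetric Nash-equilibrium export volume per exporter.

A representative exporter's profit is π_i = q_i(363.5 − 4Q) − 117q_i − 0.5q_i², with Q = q_i + Σ_{j≠i} q_j.
First-order condition: 246.5 − 9q_i − 4Σ_{j≠i} q_j = 0.
In a symmetric equilibrium every exporter chooses the same q, so Σ_{j≠i} q_j = 2q. The condition becomes 246.5 − 17q = 0, giving q = 246.5/17 = 14.5.

14.5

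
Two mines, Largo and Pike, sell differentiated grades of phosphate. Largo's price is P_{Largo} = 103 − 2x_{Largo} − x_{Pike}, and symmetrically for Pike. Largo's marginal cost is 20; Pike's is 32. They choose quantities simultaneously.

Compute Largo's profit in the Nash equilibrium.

605.52

Mine Largo's profit: π = x_{Largo}(103 − 2x_{Largo} − x_{Pike}) − 20x_{Largo}.
∂π/∂x_{Largo} = 83 − 4x_{Largo} − x_{Pike} = 0 ⇒ x_{Largo} = 20.75 − 0.25x_{Pike}.
Similarly x_{Pike} = 17.75 − 0.25x_{Largo}.
Substituting the second reaction function into the first: x_{Largo} = 20.75 − 0.25(17.75 − 0.25x_{Largo}), which gives 0.9375x_{Largo} = 16.3125 ⇒ x_{Largo} = 17.4.
Then x_{Pike} = 17.75 − 0.25·17.4 = 13.4.
P_{Largo} = 103 − 2·17.4 − 13.4 = 54.8.
Profit = (54.8 − 20)·17.4 = 605.52.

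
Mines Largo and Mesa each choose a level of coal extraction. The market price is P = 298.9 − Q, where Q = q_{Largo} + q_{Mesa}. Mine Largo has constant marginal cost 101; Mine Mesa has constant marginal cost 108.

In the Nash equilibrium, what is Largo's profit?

Mine Largo's profit: π = q_{Largo}(298.9 − (q_{Largo} + q_{Mesa})) − 101q_{Largo}.
∂π/∂q_{Largo} = 197.9 − 2q_{Largo} − q_{Mesa} = 0, so q_{Largo} = 98.95 − 0.5q_{Mesa}.
By the same steps for Mesa: q_{Mesa} = 95.45 − 0.5q_{Largo}.
Plugging q_{Mesa} into Largo's best response: q_{Largo} = 98.95 − 0.5(95.45 − 0.5q_{Largo}) ⇒ 0.75q_{Largo} = 51.225, so q_{Largo} = 68.3.
Then q_{Mesa} = 95.45 − 0.5·68.3 = 61.3.
Price P = 298.9 − 129.6 = 169.3.
Largo's profit: (169.3 − 101)·68.3 = 4664.89.

4664.89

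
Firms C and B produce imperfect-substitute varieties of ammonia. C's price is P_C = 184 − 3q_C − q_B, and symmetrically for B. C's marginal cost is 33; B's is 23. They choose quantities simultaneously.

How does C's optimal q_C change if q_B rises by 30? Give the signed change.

-5

Firm C's profit: π = q_C(184 − 3q_C − q_B) − 33q_C.
∂π/∂q_C = 151 − 6q_C − q_B = 0 ⇒ q_C = 151/6 − (1/6)q_B.
The reaction-function slope is −1/6, so a 30-unit rise in q_B moves q_C by −1/6 × 30 = −5. C's best response falls — the actions are strategic substitutes.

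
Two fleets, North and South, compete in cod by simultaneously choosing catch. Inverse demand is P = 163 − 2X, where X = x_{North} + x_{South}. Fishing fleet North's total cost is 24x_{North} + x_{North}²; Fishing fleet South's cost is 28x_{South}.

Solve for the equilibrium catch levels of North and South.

14.3, 26.6

Fishing fleet North's profit: π = x_{North}(163 − 2(x_{North} + x_{South})) − 24x_{North} − x_{North}².
∂π/∂x_{North} = 139 − 6x_{North} − 2x_{South} = 0, so x_{North} = 139/6 − (1/3)x_{South}.
For South: ∂π/∂x_{South} = 135 − 4x_{South} − 2x_{North} = 0 ⇒ x_{South} = 33.75 − 0.5x_{North}.
Plugging x_{South} into North's best response: x_{North} = 139/6 − (1/3)(33.75 − 0.5x_{North}) ⇒ (5/6)x_{North} = 143/12, so x_{North} = 14.3.
Then x_{South} = 33.75 − 0.5·14.3 = 26.6.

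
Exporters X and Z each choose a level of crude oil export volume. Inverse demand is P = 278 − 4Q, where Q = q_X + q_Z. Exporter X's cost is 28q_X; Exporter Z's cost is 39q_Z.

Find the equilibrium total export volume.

Exporter X's profit: π = q_X(278 − 4(q_X + q_Z)) − 28q_X.
∂π/∂q_X = 250 − 8q_X − 4q_Z = 0, so q_X = 31.25 − 0.5q_Z.
By the same steps for Z: q_Z = 29.875 − 0.5q_X.
Substituting the second reaction function into the first: q_X = 31.25 − 0.5(29.875 − 0.5q_X), which gives 0.75q_X = 16.3125 ⇒ q_X = 21.75.
Then q_Z = 29.875 − 0.5·21.75 = 19.
Total export volume: 21.75 + 19 = 40.75.

40.75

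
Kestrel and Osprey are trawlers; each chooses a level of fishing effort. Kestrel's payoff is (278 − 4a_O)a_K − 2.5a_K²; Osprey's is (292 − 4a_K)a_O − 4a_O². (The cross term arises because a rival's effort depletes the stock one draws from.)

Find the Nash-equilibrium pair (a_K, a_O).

Expanding Kestrel's payoff: 278a_K − 4a_Oa_K − 2.5a_K².
∂π/∂a_K = 278 − 4a_O − 5a_K = 0, so a_K = 55.6 − 0.8a_O.
Likewise for Osprey: a_O = 36.5 − 0.5a_K.
Substituting the second reaction function into the first: a_K = 55.6 − 0.8(36.5 − 0.5a_K), which gives 0.6a_K = 26.4 ⇒ a_K = 44.
Then a_O = 36.5 − 0.5·44 = 14.5.

44, 14.5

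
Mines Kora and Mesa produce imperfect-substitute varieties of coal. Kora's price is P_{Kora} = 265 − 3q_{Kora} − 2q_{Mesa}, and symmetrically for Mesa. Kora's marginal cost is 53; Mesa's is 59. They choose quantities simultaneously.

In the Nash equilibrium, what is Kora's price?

Mine Kora's profit: π = q_{Kora}(265 − 3q_{Kora} − 2q_{Mesa}) − 53q_{Kora}.
∂π/∂q_{Kora} = 212 − 6q_{Kora} − 2q_{Mesa} = 0 ⇒ q_{Kora} = 106/3 − (1/3)q_{Mesa}.
Similarly q_{Mesa} = 103/3 − (1/3)q_{Kora}.
Plugging q_{Mesa} into Kora's best response: q_{Kora} = 106/3 − (1/3)(103/3 − (1/3)q_{Kora}) ⇒ (8/9)q_{Kora} = 215/9, so q_{Kora} = 26.875.
Then q_{Mesa} = 103/3 − (1/3)·26.875 = 25.375.
P_{Kora} = 265 − 3·26.875 − 2·25.375 = 133.625.

133.625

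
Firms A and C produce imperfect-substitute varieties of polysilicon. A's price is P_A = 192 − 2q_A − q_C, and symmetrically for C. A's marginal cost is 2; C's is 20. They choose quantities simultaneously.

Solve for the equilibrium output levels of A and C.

Firm A's profit: π = q_A(192 − 2q_A − q_C) − 2q_A.
∂π/∂q_A = 190 − 4q_A − q_C = 0 ⇒ q_A = 47.5 − 0.25q_C.
Similarly q_C = 43 − 0.25q_A.
Solving the two reaction functions simultaneously: (1 − (−0.25)(−0.25))q_A = 47.5 − 0.25·43, so 0.9375q_A = 36.75 and q_A = 39.2.
Then q_C = 43 − 0.25·39.2 = 33.2.

39.2, 33.2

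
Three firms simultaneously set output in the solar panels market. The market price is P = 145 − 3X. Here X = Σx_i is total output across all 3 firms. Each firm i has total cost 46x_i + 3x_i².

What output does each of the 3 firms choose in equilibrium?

5.5

A representative firm's profit is π_i = x_i(145 − 3X) − 46x_i − 3x_i², with X = x_i + Σ_{j≠i} x_j.
First-order condition: 99 − 12x_i − 3Σ_{j≠i} x_j = 0.
Imposing symmetry (x_j = x for all j) turns Σ_{j≠i} x_j into 2x, so 99 = 18x and x = 5.5.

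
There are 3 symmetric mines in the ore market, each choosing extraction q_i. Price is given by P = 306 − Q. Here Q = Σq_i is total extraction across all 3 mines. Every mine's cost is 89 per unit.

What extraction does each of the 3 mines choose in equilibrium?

A representative mine's profit is π_i = q_i(306 − Q) − 89q_i, with Q = q_i + Σ_{j≠i} q_j.
First-order condition: 217 − 2q_i − Σ_{j≠i} q_j = 0.
In a symmetric equilibrium every mine chooses the same q, so Σ_{j≠i} q_j = 2q. The condition becomes 217 − 4q = 0, giving q = 217/4 = 54.25.

54.25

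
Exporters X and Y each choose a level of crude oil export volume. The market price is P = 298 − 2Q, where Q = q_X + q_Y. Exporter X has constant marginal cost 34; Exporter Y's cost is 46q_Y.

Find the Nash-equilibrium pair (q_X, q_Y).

Exporter X's profit: π = q_X(298 − 2(q_X + q_Y)) − 34q_X.
∂π/∂q_X = 264 − 4q_X − 2q_Y = 0, so q_X = 66 − 0.5q_Y.
By the same steps for Y: q_Y = 63 − 0.5q_X.
Solving the two reaction functions simultaneously: (1 − (−0.5)(−0.5))q_X = 66 − 0.5·63, so 0.75q_X = 34.5 and q_X = 46.
Then q_Y = 63 − 0.5·46 = 40.

46, 40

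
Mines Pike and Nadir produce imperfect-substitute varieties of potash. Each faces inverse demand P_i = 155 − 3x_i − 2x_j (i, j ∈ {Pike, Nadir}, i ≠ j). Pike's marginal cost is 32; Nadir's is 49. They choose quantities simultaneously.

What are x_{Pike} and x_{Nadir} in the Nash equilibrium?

Mine Pike's profit: π = x_{Pike}(155 − 3x_{Pike} − 2x_{Nadir}) − 32x_{Pike}.
∂π/∂x_{Pike} = 123 − 6x_{Pike} − 2x_{Nadir} = 0 ⇒ x_{Pike} = 20.5 − (1/3)x_{Nadir}.
Similarly x_{Nadir} = 53/3 − (1/3)x_{Pike}.
Substituting the second reaction function into the first: x_{Pike} = 20.5 − (1/3)(53/3 − (1/3)x_{Pike}), which gives (8/9)x_{Pike} = 263/18 ⇒ x_{Pike} = 16.4375.
Then x_{Nadir} = 53/3 − (1/3)·16.4375 = 12.1875.

16.4375, 12.1875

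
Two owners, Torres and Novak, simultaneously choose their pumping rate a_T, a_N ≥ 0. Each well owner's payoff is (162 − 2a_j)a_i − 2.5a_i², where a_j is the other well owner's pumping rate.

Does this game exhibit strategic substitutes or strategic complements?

strategic substitutes

Torres's payoff is (162 − 2a_N)a_T − 2.5a_T².
∂π/∂a_T = 162 − 2a_N − 5a_T = 0, so a_T = 32.4 − 0.4a_N.
The best-response slope da_T/da_N = −0.4 < 0: the reaction function is downward-sloping, so the choices are strategic substitutes.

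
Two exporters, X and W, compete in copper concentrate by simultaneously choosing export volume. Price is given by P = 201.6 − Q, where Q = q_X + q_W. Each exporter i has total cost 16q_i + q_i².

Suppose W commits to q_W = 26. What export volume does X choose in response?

39.9

Exporter X's profit: π = q_X(201.6 − (q_X + q_W)) − 16q_X − q_X².
∂π/∂q_X = 185.6 − 4q_X − q_W = 0, so q_X = 46.4 − 0.25q_W.
At q_W = 26: q_X = 46.4 − 0.25·26 = 39.9.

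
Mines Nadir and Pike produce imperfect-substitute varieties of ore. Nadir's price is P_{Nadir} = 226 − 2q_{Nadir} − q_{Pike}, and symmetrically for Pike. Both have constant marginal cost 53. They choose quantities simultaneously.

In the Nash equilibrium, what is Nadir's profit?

Mine Nadir's profit: π = q_{Nadir}(226 − 2q_{Nadir} − q_{Pike}) − 53q_{Nadir}.
∂π/∂q_{Nadir} = 173 − 4q_{Nadir} − q_{Pike} = 0 ⇒ q_{Nadir} = 43.25 − 0.25q_{Pike}.
By symmetry q_{Pike} = q_{Nadir}; substituting into the reaction function, 1.25q_{Nadir} = 43.25 and q_{Nadir} = 34.6.
P_{Nadir} = 226 − 2·34.6 − 34.6 = 122.2.
Profit = (122.2 − 53)·34.6 = 2394.32.

2394.32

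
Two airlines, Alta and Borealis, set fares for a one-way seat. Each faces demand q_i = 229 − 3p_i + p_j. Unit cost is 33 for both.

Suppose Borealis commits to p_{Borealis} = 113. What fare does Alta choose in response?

Alta's profit: π = (p_{Alta} − 33)(229 − 3p_{Alta} + p_{Borealis}).
∂π/∂p_{Alta} = 328 − 6p_{Alta} + p_{Borealis} = 0 ⇒ p_{Alta} = 164/3 + (1/6)p_{Borealis}.
At p_{Borealis} = 113: p_{Alta} = 164/3 + (1/6)·113 = 73.5.

73.5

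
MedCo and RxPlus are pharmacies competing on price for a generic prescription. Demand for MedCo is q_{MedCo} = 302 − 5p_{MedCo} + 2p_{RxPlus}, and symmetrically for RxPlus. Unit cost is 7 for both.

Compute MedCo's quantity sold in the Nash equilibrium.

MedCo's profit: π = (p_{MedCo} − 7)(302 − 5p_{MedCo} + 2p_{RxPlus}).
∂π/∂p_{MedCo} = 337 − 10p_{MedCo} + 2p_{RxPlus} = 0 ⇒ p_{MedCo} = 33.7 + 0.2p_{RxPlus}.
Setting p_{MedCo} = p_{RxPlus} in the reaction function: p_{MedCo} = 33.7 + 0.2p_{MedCo}, so p_{MedCo} = 33.7 / 0.8 = 42.125.
q_{MedCo} = 302 − 5·42.125 + 2·42.125 = 175.625.

175.625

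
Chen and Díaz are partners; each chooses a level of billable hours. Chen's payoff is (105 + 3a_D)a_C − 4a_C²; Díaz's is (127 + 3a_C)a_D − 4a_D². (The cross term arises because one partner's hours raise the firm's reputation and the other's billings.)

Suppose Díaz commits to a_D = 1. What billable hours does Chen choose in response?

13.5

Expanding Chen's payoff: 105a_C + 3a_Da_C − 4a_C².
∂π/∂a_C = 105 + 3a_D − 8a_C = 0, so a_C = 13.125 + 0.375a_D.
At a_D = 1: a_C = 13.125 + 0.375·1 = 13.5.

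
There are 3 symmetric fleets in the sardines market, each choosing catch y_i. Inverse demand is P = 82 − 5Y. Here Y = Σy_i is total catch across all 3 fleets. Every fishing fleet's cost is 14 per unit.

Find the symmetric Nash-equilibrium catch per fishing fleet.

A representative fishing fleet's profit is π_i = y_i(82 − 5Y) − 14y_i, with Y = y_i + Σ_{j≠i} y_j.
First-order condition: 68 − 10y_i − 5Σ_{j≠i} y_j = 0.
In a symmetric equilibrium every fishing fleet chooses the same y, so Σ_{j≠i} y_j = 2y. The condition becomes 68 − 20y = 0, giving y = 68/20 = 3.4.

3.4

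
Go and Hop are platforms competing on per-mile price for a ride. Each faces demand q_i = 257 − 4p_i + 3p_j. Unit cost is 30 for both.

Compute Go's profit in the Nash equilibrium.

Go's profit: π = (p_{Go} − 30)(257 − 4p_{Go} + 3p_{Hop}).
∂π/∂p_{Go} = 377 − 8p_{Go} + 3p_{Hop} = 0 ⇒ p_{Go} = 47.125 + 0.375p_{Hop}.
The game is symmetric, so in equilibrium p_{Hop} = p_{Go}: the reaction function gives 0.625p_{Go} = 47.125, hence p_{Go} = 75.4.
q_{Go} = 257 − 4·75.4 + 3·75.4 = 181.6.
Profit = (75.4 − 30)·181.6 = 8244.64.

8244.64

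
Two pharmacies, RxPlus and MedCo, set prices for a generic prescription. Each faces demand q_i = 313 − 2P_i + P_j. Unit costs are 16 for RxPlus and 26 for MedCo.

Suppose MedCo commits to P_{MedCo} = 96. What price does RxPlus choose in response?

110.25

RxPlus's profit: π = (P_{RxPlus} − 16)(313 − 2P_{RxPlus} + P_{MedCo}).
∂π/∂P_{RxPlus} = 345 − 4P_{RxPlus} + P_{MedCo} = 0 ⇒ P_{RxPlus} = 86.25 + 0.25P_{MedCo}.
At P_{MedCo} = 96: P_{RxPlus} = 86.25 + 0.25·96 = 110.25.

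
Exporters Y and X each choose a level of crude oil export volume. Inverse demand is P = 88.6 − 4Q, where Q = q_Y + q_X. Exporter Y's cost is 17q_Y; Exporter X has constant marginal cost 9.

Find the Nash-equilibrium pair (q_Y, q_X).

Exporter Y's profit: π = q_Y(88.6 − 4(q_Y + q_X)) − 17q_Y.
∂π/∂q_Y = 71.6 − 8q_Y − 4q_X = 0, so q_Y = 8.95 − 0.5q_X.
By the same steps for X: q_X = 9.95 − 0.5q_Y.
Substituting the second reaction function into the first: q_Y = 8.95 − 0.5(9.95 − 0.5q_Y), which gives 0.75q_Y = 3.975 ⇒ q_Y = 5.3.
Then q_X = 9.95 − 0.5·5.3 = 7.3.

5.3, 7.3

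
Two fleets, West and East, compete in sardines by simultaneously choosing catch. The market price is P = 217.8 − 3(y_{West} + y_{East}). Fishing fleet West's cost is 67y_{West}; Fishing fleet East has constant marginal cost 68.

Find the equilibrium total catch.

33.4

Fishing fleet West's profit: π = y_{West}(217.8 − 3(y_{West} + y_{East})) − 67y_{West}.
∂π/∂y_{West} = 150.8 − 6y_{West} − 3y_{East} = 0, so y_{West} = 377/15 − 0.5y_{East}.
By the same steps for East: y_{East} = 749/30 − 0.5y_{West}.
Substituting the second reaction function into the first: y_{West} = 377/15 − 0.5(749/30 − 0.5y_{West}), which gives 0.75y_{West} = 12.65 ⇒ y_{West} = 253/15.
Then y_{East} = 749/30 − 0.5·(253/15) = 248/15.
Total catch: 253/15 + 248/15 = 33.4.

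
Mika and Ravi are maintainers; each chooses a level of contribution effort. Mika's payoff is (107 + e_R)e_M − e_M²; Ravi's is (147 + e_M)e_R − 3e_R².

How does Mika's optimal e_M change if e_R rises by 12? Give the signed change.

6

Expanding Mika's payoff: 107e_M + e_Re_M − e_M².
∂π/∂e_M = 107 + e_R − 2e_M = 0, so e_M = 53.5 + 0.5e_R.
The reaction-function slope is 0.5, so a 12-unit rise in e_R moves e_M by 0.5 × 12 = 6. Mika's best response rises — the actions are strategic complements.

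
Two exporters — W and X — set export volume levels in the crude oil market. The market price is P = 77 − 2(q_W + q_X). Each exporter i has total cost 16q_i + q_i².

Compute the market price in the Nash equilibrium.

Exporter W's profit: π = q_W(77 − 2(q_W + q_X)) − 16q_W − q_W².
∂π/∂q_W = 61 − 6q_W − 2q_X = 0, so q_W = 61/6 − (1/3)q_X.
By symmetry q_X = q_W; substituting into the reaction function, (4/3)q_W = 61/6 and q_W = 7.625.
Equilibrium price: P = 77 − 2·15.25 = 46.5.

46.5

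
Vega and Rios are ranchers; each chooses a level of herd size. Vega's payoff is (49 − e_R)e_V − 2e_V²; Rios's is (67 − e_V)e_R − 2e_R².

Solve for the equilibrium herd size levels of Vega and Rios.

8.6, 14.6

Expanding Vega's payoff: 49e_V − e_Re_V − 2e_V².
∂π/∂e_V = 49 − e_R − 4e_V = 0, so e_V = 12.25 − 0.25e_R.
Likewise for Rios: e_R = 16.75 − 0.25e_V.
Substituting the second reaction function into the first: e_V = 12.25 − 0.25(16.75 − 0.25e_V), which gives 0.9375e_V = 8.0625 ⇒ e_V = 8.6.
Then e_R = 16.75 − 0.25·8.6 = 14.6.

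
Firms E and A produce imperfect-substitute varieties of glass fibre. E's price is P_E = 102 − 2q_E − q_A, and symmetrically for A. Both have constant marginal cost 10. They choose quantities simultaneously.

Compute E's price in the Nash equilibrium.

Firm E's profit: π = q_E(102 − 2q_E − q_A) − 10q_E.
∂π/∂q_E = 92 − 4q_E − q_A = 0 ⇒ q_E = 23 − 0.25q_A.
By symmetry q_A = q_E; substituting into the reaction function, 1.25q_E = 23 and q_E = 18.4.
P_E = 102 − 2·18.4 − 18.4 = 46.8.

46.8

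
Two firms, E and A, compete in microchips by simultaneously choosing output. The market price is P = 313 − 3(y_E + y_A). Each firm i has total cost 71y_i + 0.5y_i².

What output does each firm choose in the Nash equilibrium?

Firm E's profit: π = y_E(313 − 3(y_E + y_A)) − 71y_E − 0.5y_E².
∂π/∂y_E = 242 − 7y_E − 3y_A = 0, so y_E = 242/7 − (3/7)y_A.
Setting y_E = y_A in the reaction function: y_E = 242/7 − (3/7)y_E, so y_E = (242/7) / (10/7) = 24.2.

24.2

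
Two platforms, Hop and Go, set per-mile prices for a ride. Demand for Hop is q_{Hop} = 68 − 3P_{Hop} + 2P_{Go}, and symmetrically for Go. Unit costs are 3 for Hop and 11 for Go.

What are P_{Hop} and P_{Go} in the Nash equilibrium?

20.75, 23.75

Hop's profit: π = (P_{Hop} − 3)(68 − 3P_{Hop} + 2P_{Go}).
∂π/∂P_{Hop} = 77 − 6P_{Hop} + 2P_{Go} = 0 ⇒ P_{Hop} = 77/6 + (1/3)P_{Go}.
Similarly P_{Go} = 101/6 + (1/3)P_{Hop}.
Plugging P_{Go} into Hop's best response: P_{Hop} = 77/6 + (1/3)(101/6 + (1/3)P_{Hop}) ⇒ (8/9)P_{Hop} = 166/9, so P_{Hop} = 20.75.
Then P_{Go} = 101/6 + (1/3)·20.75 = 23.75.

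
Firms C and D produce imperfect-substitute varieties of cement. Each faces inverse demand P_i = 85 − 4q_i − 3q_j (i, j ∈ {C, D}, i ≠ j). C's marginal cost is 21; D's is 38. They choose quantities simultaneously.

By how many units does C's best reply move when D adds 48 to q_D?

Firm C's profit: π = q_C(85 − 4q_C − 3q_D) − 21q_C.
∂π/∂q_C = 64 − 8q_C − 3q_D = 0 ⇒ q_C = 8 − 0.375q_D.
The reaction-function slope is −0.375, so a 48-unit rise in q_D moves q_C by −0.375 × 48 = −18. C's best response falls — the actions are strategic substitutes.

-18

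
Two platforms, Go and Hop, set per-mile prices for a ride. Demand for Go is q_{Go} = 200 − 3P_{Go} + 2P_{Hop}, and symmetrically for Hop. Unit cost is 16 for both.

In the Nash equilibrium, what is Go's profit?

6348

Go's profit: π = (P_{Go} − 16)(200 − 3P_{Go} + 2P_{Hop}).
∂π/∂P_{Go} = 248 − 6P_{Go} + 2P_{Hop} = 0 ⇒ P_{Go} = 124/3 + (1/3)P_{Hop}.
By symmetry P_{Hop} = P_{Go}; substituting into the reaction function, (2/3)P_{Go} = 124/3 and P_{Go} = 62.
q_{Go} = 200 − 3·62 + 2·62 = 138.
Profit = (62 − 16)·138 = 6348.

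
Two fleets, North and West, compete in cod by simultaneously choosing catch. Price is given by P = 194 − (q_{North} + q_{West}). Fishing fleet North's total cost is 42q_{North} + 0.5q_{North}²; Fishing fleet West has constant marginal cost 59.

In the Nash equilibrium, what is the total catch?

Fishing fleet North's profit: π = q_{North}(194 − (q_{North} + q_{West})) − 42q_{North} − 0.5q_{North}².
∂π/∂q_{North} = 152 − 3q_{North} − q_{West} = 0, so q_{North} = 152/3 − (1/3)q_{West}.
For West: ∂π/∂q_{West} = 135 − 2q_{West} − q_{North} = 0 ⇒ q_{West} = 67.5 − 0.5q_{North}.
Substituting the second reaction function into the first: q_{North} = 152/3 − (1/3)(67.5 − 0.5q_{North}), which gives (5/6)q_{North} = 169/6 ⇒ q_{North} = 33.8.
Then q_{West} = 67.5 − 0.5·33.8 = 50.6.
Total catch: 33.8 + 50.6 = 84.4.

84.4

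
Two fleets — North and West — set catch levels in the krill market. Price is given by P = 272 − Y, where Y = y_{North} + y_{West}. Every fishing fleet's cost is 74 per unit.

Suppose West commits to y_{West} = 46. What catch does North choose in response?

76

Fishing fleet North's profit: π = y_{North}(272 − (y_{North} + y_{West})) − 74y_{North}.
∂π/∂y_{North} = 198 − 2y_{North} − y_{West} = 0, so y_{North} = 99 − 0.5y_{West}.
At y_{West} = 46: y_{North} = 99 − 0.5·46 = 76.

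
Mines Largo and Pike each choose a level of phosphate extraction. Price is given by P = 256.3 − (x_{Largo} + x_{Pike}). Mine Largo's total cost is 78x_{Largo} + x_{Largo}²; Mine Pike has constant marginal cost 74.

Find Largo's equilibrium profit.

1240.02

Mine Largo's profit: π = x_{Largo}(256.3 − (x_{Largo} + x_{Pike})) − 78x_{Largo} − x_{Largo}².
∂π/∂x_{Largo} = 178.3 − 4x_{Largo} − x_{Pike} = 0, so x_{Largo} = 44.575 − 0.25x_{Pike}.
For Pike: ∂π/∂x_{Pike} = 182.3 − 2x_{Pike} − x_{Largo} = 0 ⇒ x_{Pike} = 91.15 − 0.5x_{Largo}.
Solving the two reaction functions simultaneously: (1 − (−0.25)(−0.5))x_{Largo} = 44.575 − 0.25·91.15, so 0.875x_{Largo} = 21.7875 and x_{Largo} = 24.9.
Then x_{Pike} = 91.15 − 0.5·24.9 = 78.7.
Price P = 256.3 − 103.6 = 152.7.
Largo's profit: (152.7 − 78)·24.9 − (24.9)² = 1240.02.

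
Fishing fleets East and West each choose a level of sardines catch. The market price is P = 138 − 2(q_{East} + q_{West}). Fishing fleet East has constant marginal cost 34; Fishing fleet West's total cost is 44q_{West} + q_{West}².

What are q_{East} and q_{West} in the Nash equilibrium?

21.8, 8.4

Fishing fleet East's profit: π = q_{East}(138 − 2(q_{East} + q_{West})) − 34q_{East}.
∂π/∂q_{East} = 104 − 4q_{East} − 2q_{West} = 0, so q_{East} = 26 − 0.5q_{West}.
For West: ∂π/∂q_{West} = 94 − 6q_{West} − 2q_{East} = 0 ⇒ q_{West} = 47/3 − (1/3)q_{East}.
Solving the two reaction functions simultaneously: (1 − (−0.5)(−1/3))q_{East} = 26 − 0.5·(47/3), so (5/6)q_{East} = 109/6 and q_{East} = 21.8.
Then q_{West} = 47/3 − (1/3)·21.8 = 8.4.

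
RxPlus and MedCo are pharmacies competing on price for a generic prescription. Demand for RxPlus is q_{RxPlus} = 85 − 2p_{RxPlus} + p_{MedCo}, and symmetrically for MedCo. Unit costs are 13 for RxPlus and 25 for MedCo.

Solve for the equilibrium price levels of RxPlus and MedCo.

38.6, 43.4

RxPlus's profit: π = (p_{RxPlus} − 13)(85 − 2p_{RxPlus} + p_{MedCo}).
∂π/∂p_{RxPlus} = 111 − 4p_{RxPlus} + p_{MedCo} = 0 ⇒ p_{RxPlus} = 27.75 + 0.25p_{MedCo}.
Similarly p_{MedCo} = 33.75 + 0.25p_{RxPlus}.
Solving the two reaction functions simultaneously: (1 − (0.25)(0.25))p_{RxPlus} = 27.75 + 0.25·33.75, so 0.9375p_{RxPlus} = 36.1875 and p_{RxPlus} = 38.6.
Then p_{MedCo} = 33.75 + 0.25·38.6 = 43.4.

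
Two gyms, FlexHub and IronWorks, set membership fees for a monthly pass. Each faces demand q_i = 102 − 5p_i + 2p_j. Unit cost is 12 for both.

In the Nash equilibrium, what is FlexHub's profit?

FlexHub's profit: π = (p_{FlexHub} − 12)(102 − 5p_{FlexHub} + 2p_{IronWorks}).
∂π/∂p_{FlexHub} = 162 − 10p_{FlexHub} + 2p_{IronWorks} = 0 ⇒ p_{FlexHub} = 16.2 + 0.2p_{IronWorks}.
Setting p_{FlexHub} = p_{IronWorks} in the reaction function: p_{FlexHub} = 16.2 + 0.2p_{FlexHub}, so p_{FlexHub} = 16.2 / 0.8 = 20.25.
q_{FlexHub} = 102 − 5·20.25 + 2·20.25 = 41.25.
Profit = (20.25 − 12)·41.25 = 340.3125.

340.3125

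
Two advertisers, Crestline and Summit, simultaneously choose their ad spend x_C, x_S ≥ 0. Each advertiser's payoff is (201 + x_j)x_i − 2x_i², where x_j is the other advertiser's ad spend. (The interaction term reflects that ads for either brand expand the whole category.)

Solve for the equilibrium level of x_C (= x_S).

67

Crestline's payoff is (201 + x_S)x_C − 2x_C².
∂π/∂x_C = 201 + x_S − 4x_C = 0, so x_C = 50.25 + 0.25x_S.
The game is symmetric, so in equilibrium x_S = x_C: the reaction function gives 0.75x_C = 50.25, hence x_C = 67.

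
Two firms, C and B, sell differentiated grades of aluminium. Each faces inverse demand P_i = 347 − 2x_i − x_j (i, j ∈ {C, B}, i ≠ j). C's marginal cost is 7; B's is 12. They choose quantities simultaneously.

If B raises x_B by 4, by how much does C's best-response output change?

Firm C's profit: π = x_C(347 − 2x_C − x_B) − 7x_C.
∂π/∂x_C = 340 − 4x_C − x_B = 0 ⇒ x_C = 85 − 0.25x_B.
The reaction-function slope is −0.25, so a 4-unit rise in x_B moves x_C by −0.25 × 4 = −1. C's best response falls — the actions are strategic substitutes.

-1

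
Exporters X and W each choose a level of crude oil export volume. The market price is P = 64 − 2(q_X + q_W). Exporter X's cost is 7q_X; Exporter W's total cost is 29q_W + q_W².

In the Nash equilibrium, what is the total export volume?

Exporter X's profit: π = q_X(64 − 2(q_X + q_W)) − 7q_X.
∂π/∂q_X = 57 − 4q_X − 2q_W = 0, so q_X = 14.25 − 0.5q_W.
For W: ∂π/∂q_W = 35 − 6q_W − 2q_X = 0 ⇒ q_W = 35/6 − (1/3)q_X.
Substituting the second reaction function into the first: q_X = 14.25 − 0.5(35/6 − (1/3)q_X), which gives (5/6)q_X = 34/3 ⇒ q_X = 13.6.
Then q_W = 35/6 − (1/3)·13.6 = 1.3.
Total export volume: 13.6 + 1.3 = 14.9.

14.9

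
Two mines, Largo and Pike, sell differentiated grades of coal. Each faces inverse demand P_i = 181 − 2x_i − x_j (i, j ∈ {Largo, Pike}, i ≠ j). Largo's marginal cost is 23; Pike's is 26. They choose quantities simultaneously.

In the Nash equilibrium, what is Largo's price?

86.6

Mine Largo's profit: π = x_{Largo}(181 − 2x_{Largo} − x_{Pike}) − 23x_{Largo}.
∂π/∂x_{Largo} = 158 − 4x_{Largo} − x_{Pike} = 0 ⇒ x_{Largo} = 39.5 − 0.25x_{Pike}.
Similarly x_{Pike} = 38.75 − 0.25x_{Largo}.
Solving the two reaction functions simultaneously: (1 − (−0.25)(−0.25))x_{Largo} = 39.5 − 0.25·38.75, so 0.9375x_{Largo} = 29.8125 and x_{Largo} = 31.8.
Then x_{Pike} = 38.75 − 0.25·31.8 = 30.8.
P_{Largo} = 181 − 2·31.8 − 30.8 = 86.6.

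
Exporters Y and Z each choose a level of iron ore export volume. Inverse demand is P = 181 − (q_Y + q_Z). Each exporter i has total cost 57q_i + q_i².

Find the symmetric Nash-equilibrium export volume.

Exporter Y's profit: π = q_Y(181 − (q_Y + q_Z)) − 57q_Y − q_Y².
∂π/∂q_Y = 124 − 4q_Y − q_Z = 0, so q_Y = 31 − 0.25q_Z.
By symmetry q_Z = q_Y; substituting into the reaction function, 1.25q_Y = 31 and q_Y = 24.8.

24.8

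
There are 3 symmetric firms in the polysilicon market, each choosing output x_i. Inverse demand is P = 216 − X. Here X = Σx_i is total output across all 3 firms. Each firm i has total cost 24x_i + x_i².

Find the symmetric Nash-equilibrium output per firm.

A representative firm's profit is π_i = x_i(216 − X) − 24x_i − x_i², with X = x_i + Σ_{j≠i} x_j.
First-order condition: 192 − 4x_i − Σ_{j≠i} x_j = 0.
In a symmetric equilibrium every firm chooses the same x, so Σ_{j≠i} x_j = 2x. The condition becomes 192 − 6x = 0, giving x = 192/6 = 32.

32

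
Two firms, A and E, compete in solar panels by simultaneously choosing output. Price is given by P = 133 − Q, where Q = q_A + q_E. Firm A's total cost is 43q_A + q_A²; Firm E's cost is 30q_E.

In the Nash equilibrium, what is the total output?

57

Firm A's profit: π = q_A(133 − (q_A + q_E)) − 43q_A − q_A².
∂π/∂q_A = 90 − 4q_A − q_E = 0, so q_A = 22.5 − 0.25q_E.
For E: ∂π/∂q_E = 103 − 2q_E − q_A = 0 ⇒ q_E = 51.5 − 0.5q_A.
Plugging q_E into A's best response: q_A = 22.5 − 0.25(51.5 − 0.5q_A) ⇒ 0.875q_A = 9.625, so q_A = 11.
Then q_E = 51.5 − 0.5·11 = 46.
Total output: 11 + 46 = 57.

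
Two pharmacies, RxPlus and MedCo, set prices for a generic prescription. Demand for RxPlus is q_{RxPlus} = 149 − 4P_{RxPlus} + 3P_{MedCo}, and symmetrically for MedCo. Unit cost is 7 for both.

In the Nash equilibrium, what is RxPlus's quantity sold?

113.6

RxPlus's profit: π = (P_{RxPlus} − 7)(149 − 4P_{RxPlus} + 3P_{MedCo}).
∂π/∂P_{RxPlus} = 177 − 8P_{RxPlus} + 3P_{MedCo} = 0 ⇒ P_{RxPlus} = 22.125 + 0.375P_{MedCo}.
By symmetry P_{MedCo} = P_{RxPlus}; substituting into the reaction function, 0.625P_{RxPlus} = 22.125 and P_{RxPlus} = 35.4.
q_{RxPlus} = 149 − 4·35.4 + 3·35.4 = 113.6.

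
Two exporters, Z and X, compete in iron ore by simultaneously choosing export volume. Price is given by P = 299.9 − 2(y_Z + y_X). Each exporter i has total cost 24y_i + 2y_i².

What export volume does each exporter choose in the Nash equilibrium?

Exporter Z's profit: π = y_Z(299.9 − 2(y_Z + y_X)) − 24y_Z − 2y_Z².
∂π/∂y_Z = 275.9 − 8y_Z − 2y_X = 0, so y_Z = 34.4875 − 0.25y_X.
Setting y_Z = y_X in the reaction function: y_Z = 34.4875 − 0.25y_Z, so y_Z = 34.4875 / 1.25 = 27.59.

27.59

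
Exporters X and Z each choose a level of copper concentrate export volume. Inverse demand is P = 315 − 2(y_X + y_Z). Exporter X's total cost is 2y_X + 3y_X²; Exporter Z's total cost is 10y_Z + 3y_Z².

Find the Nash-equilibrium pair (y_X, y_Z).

Exporter X's profit: π = y_X(315 − 2(y_X + y_Z)) − 2y_X − 3y_X².
∂π/∂y_X = 313 − 10y_X − 2y_Z = 0, so y_X = 31.3 − 0.2y_Z.
By the same steps for Z: y_Z = 30.5 − 0.2y_X.
Plugging y_Z into X's best response: y_X = 31.3 − 0.2(30.5 − 0.2y_X) ⇒ 0.96y_X = 25.2, so y_X = 26.25.
Then y_Z = 30.5 − 0.2·26.25 = 25.25.

26.25, 25.25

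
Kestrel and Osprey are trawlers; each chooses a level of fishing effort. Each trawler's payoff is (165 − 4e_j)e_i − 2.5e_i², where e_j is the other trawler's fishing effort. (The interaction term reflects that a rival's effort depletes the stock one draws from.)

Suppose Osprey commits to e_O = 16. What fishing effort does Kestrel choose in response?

Kestrel's payoff is (165 − 4e_O)e_K − 2.5e_K².
∂π/∂e_K = 165 − 4e_O − 5e_K = 0, so e_K = 33 − 0.8e_O.
At e_O = 16: e_K = 33 − 0.8·16 = 20.2.

20.2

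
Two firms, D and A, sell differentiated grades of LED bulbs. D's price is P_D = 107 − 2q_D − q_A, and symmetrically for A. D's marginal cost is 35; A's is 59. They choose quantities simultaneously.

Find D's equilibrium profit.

512

Firm D's profit: π = q_D(107 − 2q_D − q_A) − 35q_D.
∂π/∂q_D = 72 − 4q_D − q_A = 0 ⇒ q_D = 18 − 0.25q_A.
Similarly q_A = 12 − 0.25q_D.
Substituting the second reaction function into the first: q_D = 18 − 0.25(12 − 0.25q_D), which gives 0.9375q_D = 15 ⇒ q_D = 16.
Then q_A = 12 − 0.25·16 = 8.
P_D = 107 − 2·16 − 8 = 67.
Profit = (67 − 35)·16 = 512.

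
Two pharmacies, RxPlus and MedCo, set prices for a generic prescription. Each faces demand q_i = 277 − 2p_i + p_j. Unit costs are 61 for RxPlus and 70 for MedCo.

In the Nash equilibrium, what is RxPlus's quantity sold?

146.4

RxPlus's profit: π = (p_{RxPlus} − 61)(277 − 2p_{RxPlus} + p_{MedCo}).
∂π/∂p_{RxPlus} = 399 − 4p_{RxPlus} + p_{MedCo} = 0 ⇒ p_{RxPlus} = 99.75 + 0.25p_{MedCo}.
Similarly p_{MedCo} = 104.25 + 0.25p_{RxPlus}.
Plugging p_{MedCo} into RxPlus's best response: p_{RxPlus} = 99.75 + 0.25(104.25 + 0.25p_{RxPlus}) ⇒ 0.9375p_{RxPlus} = 125.8125, so p_{RxPlus} = 134.2.
Then p_{MedCo} = 104.25 + 0.25·134.2 = 137.8.
q_{RxPlus} = 277 − 2·134.2 + 137.8 = 146.4.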